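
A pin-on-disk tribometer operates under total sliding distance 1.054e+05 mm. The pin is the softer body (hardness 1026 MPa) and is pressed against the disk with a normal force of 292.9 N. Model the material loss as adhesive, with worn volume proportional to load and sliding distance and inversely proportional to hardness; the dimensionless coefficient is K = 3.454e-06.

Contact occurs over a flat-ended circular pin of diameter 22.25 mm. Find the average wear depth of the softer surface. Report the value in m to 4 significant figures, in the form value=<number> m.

Quoted intermediates are rounded; each operation keeps full precision. Rounded just once: four significant digits.
Total distance L = 1.054e+05 mm = 105.4 m.
Hardness H = 1026 MPa = 1.026e+09 Pa.
Pin diameter d = 22.25 mm = 0.02225 m. Contact area A = π·d²/4 = π·(0.02225 m)²/4 = 3.888e-04 m².
SI base units throughout: W = 292.9 N, H = 1.026e+09 Pa, K = 3.454e-06.
Worn volume V = K·W·L/H = 3.454e-06 · 292.9 · 105.4 / 1.026e+09 = 1.039e-10 m³.
Mean wear depth h = V/A = 1.039e-10 / 3.888e-04 = 2.673e-07 m.

value=2.673e-07 m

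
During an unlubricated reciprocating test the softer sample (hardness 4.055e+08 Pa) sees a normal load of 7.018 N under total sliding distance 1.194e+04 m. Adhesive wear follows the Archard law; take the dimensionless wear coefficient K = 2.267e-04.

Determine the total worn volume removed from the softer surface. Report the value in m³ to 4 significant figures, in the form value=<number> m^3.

The computation runs at full float precision. Intermediates are shown rounded. Rounded just once to four significant figures.
As SI base values: W = 7.018 N, H = 4.055e+08 Pa, K = 2.267e-04.
Volume removed: V = K·W·L/H = 2.267e-04 · 7.018 · 1.194e+04 / 4.055e+08 = 4.685e-08 m³.

value=4.685e-08 m^3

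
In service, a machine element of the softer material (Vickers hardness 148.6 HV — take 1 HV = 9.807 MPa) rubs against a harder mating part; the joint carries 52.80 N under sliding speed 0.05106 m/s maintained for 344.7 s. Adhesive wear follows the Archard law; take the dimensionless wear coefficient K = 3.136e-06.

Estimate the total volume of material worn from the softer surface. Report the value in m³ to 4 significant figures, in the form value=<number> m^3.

value=2.000e-12 m^3

Displayed values are rounded. Each operation carries full precision — one final rounding, at 4 significant digits.
Total distance L = v·t = 0.05106 m/s × 344.7 s = 17.60 m.
Hardness H = 148.6 HV × 9.807 MPa/HV = 1457 MPa = 1.457e+09 Pa.
In SI base units: W = 52.80 N, H = 1.457e+09 Pa, K = 3.136e-06.
Worn volume V = K·W·L/H = 3.136e-06 · 52.80 · 17.60 / 1.457e+09 = 2.000e-12 m³.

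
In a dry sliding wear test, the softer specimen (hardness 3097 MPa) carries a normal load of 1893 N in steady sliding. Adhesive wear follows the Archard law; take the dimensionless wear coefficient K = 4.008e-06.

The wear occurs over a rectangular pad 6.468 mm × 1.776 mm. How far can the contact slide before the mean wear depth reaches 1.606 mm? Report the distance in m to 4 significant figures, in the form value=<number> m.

value=7530 m

All working math carries exact precision. Quoted intermediates are rounded — a single final rounding, at 4 significant figures.
Convert: Hardness H = 3097 MPa = 3.097e+09 Pa.
Convert: Pad sides 6.468 mm × 1.776 mm = 0.006468 m × 0.001776 m. Contact area A = 0.006468 m × 0.001776 m = 1.149e-05 m².
Convert: Depth limit h_lim = 1.606 mm = 0.001606 m.
Collected in SI base units: W = 1893 N, H = 3.097e+09 Pa, K = 4.008e-06.
Limit volume V_lim = h_lim·A = 0.001606 · 1.149e-05 = 1.845e-08 m³.
Life L = V_lim·H/(K·W) = 1.845e-08 · 3.097e+09 / (4.008e-06 · 1893) = 7530 m.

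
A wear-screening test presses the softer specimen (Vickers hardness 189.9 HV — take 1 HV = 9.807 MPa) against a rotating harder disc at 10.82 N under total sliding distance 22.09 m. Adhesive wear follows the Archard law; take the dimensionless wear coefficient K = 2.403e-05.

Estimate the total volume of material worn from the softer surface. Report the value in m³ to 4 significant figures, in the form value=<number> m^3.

value=3.084e-12 m^3

The intermediates are printed rounded. All arithmetic maintains full precision; a lone final rounding to four significant figures.
Hardness H = 189.9 HV × 9.807 MPa/HV = 1862 MPa = 1.862e+09 Pa.
In SI base units: W = 10.82 N, H = 1.862e+09 Pa, K = 2.403e-05.
Worn volume V = K·W·L/H = 2.403e-05 · 10.82 · 22.09 / 1.862e+09 = 3.084e-12 m³.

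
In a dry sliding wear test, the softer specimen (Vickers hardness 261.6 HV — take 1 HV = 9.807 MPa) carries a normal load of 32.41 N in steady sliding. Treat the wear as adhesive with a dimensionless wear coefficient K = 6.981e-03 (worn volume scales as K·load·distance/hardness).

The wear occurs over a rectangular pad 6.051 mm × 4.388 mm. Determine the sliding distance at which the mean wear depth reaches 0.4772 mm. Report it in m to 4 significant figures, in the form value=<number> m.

Intermediate values are displayed rounded. The algebra carries exact precision. Rounded once at the end: four significant digits.
Convert: Hardness H = 261.6 HV × 9.807 MPa/HV = 2566 MPa = 2.566e+09 Pa.
Convert: Pad sides 6.051 mm × 4.388 mm = 0.006051 m × 0.004388 m. Contact area A = 0.006051 m × 0.004388 m = 2.655e-05 m².
Convert: Depth limit h_lim = 0.4772 mm = 4.772e-04 m.
SI base units throughout: W = 32.41 N, H = 2.566e+09 Pa, K = 6.981e-03.
Permissible volume V_lim = h_lim·A = 4.772e-04 · 2.655e-05 = 1.267e-08 m³.
Sliding life L = V_lim·H/(K·W) = 1.267e-08 · 2.566e+09 / (6.981e-03 · 32.41) = 143.7 m.

value=143.7 m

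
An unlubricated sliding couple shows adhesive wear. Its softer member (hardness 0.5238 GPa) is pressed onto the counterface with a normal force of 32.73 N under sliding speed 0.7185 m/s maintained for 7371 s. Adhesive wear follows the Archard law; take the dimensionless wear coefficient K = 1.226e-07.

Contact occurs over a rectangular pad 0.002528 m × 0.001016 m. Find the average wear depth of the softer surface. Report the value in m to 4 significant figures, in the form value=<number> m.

value=1.580e-05 m

Intermediates are shown rounded. The computation runs at full precision — rounded just once, at 4 significant figures.
The distance L = v·t = 0.7185 m/s × 7371 s = 5296 m.
Hardness H = 0.5238 GPa = 5.238e+08 Pa.
Contact area A = 0.002528 m × 0.001016 m = 2.568e-06 m².
Collected in SI base units: W = 32.73 N, H = 5.238e+08 Pa, K = 1.226e-07.
Apply Archard: V = K·W·L/H = 1.226e-07 · 32.73 · 5296 / 5.238e+08 = 4.057e-11 m³.
Average depth h = V/A = 4.057e-11 / 2.568e-06 = 1.580e-05 m.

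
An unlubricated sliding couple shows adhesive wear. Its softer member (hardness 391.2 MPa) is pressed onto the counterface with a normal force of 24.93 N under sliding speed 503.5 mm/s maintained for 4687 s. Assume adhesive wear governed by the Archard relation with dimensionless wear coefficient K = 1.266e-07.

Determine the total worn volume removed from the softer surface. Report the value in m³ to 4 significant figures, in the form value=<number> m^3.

The algebra carries exact precision. Intermediate values are displayed rounded; rounded once at the end, at 4 significant digits.
Convert: Sliding speed v = 503.5 mm/s = 0.5035 m/s. Total distance L = v·t = 0.5035 m/s × 4687 s = 2360 m.
Convert: Hardness H = 391.2 MPa = 3.912e+08 Pa.
Working in SI base units: W = 24.93 N, H = 3.912e+08 Pa, K = 1.266e-07.
Archard relation: V = K·W·L/H = 1.266e-07 · 24.93 · 2360 / 3.912e+08 = 1.904e-11 m³.

value=1.904e-11 m^3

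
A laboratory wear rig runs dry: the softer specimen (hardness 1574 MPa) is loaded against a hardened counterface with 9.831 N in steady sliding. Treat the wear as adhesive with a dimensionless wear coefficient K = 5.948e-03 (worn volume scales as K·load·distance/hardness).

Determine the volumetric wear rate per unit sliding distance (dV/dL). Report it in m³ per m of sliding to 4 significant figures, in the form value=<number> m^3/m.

value=3.715e-11 m^3/m

Every step carries full float precision, and the intermediates are shown rounded — rounded once at the end: four significant figures.
Hardness H = 1574 MPa = 1.574e+09 Pa.
In SI base units: W = 9.831 N, H = 1.574e+09 Pa, K = 5.948e-03.
Wear rate dV/dL = K·W/H: 5.948e-03 · 9.831 / 1.574e+09 = 3.715e-11 m³/m.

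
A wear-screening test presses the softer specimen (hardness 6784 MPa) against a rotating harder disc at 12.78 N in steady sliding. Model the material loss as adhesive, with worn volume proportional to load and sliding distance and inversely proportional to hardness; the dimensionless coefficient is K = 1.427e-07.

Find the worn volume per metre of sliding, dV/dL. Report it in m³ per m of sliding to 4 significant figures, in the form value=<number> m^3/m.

Intermediate values are printed rounded, and each operation holds exact precision — one final rounding, at 4 significant digits.
Convert: Hardness H = 6784 MPa = 6.784e+09 Pa.
Restated in SI base units: W = 12.78 N, H = 6.784e+09 Pa, K = 1.427e-07.
Volumetric rate dV/dL = K·W/H — distance-free: 1.427e-07 · 12.78 / 6.784e+09 = 2.688e-16 m³/m.

value=2.688e-16 m^3/m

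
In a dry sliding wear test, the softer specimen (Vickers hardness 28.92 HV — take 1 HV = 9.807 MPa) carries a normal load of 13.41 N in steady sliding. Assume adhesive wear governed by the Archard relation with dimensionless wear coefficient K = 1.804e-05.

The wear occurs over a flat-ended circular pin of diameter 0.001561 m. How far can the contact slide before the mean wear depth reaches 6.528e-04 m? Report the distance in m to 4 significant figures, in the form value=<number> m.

value=1465 m

The intermediates are printed rounded, and the computation runs at full float precision, and a single final rounding to four significant digits.
Hardness H = 28.92 HV × 9.807 MPa/HV = 283.6 MPa = 2.836e+08 Pa.
Contact area A = π·d²/4 = π·(0.001561 m)²/4 = 1.914e-06 m².
Working in SI base units: W = 13.41 N, H = 2.836e+08 Pa, K = 1.804e-05.
Volume at the limit: V_lim = h_lim·A = 6.528e-04 · 1.914e-06 = 1.249e-09 m³.
Life L = V_lim·H/(K·W) = 1.249e-09 · 2.836e+08 / (1.804e-05 · 13.41) = 1465 m.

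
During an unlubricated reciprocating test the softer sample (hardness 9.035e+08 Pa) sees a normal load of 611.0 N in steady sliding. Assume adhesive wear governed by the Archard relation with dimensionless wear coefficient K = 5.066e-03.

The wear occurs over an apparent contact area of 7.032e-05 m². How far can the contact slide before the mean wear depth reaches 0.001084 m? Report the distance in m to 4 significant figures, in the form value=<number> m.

Each operation maintains full precision. Intermediate values are printed rounded. Rounded just once to four significant digits.
SI base units throughout: W = 611.0 N, H = 9.035e+08 Pa, K = 5.066e-03.
Permissible volume V_lim = h_lim·A = 0.001084 · 7.032e-05 = 7.623e-08 m³.
Sliding life L = V_lim·H/(K·W) = 7.623e-08 · 9.035e+08 / (5.066e-03 · 611.0) = 22.25 m.

value=22.25 m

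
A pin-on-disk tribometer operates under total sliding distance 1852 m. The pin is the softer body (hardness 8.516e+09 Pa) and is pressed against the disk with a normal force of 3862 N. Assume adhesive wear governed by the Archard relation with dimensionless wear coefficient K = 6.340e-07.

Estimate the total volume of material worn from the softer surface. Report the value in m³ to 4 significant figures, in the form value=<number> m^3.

Intermediate values are printed rounded, and the computation keeps full float precision; a lone final rounding to 4 significant digits.
In SI base units, W = 3862 N, H = 8.516e+09 Pa, K = 6.340e-07.
Worn volume V = K·W·L/H = 6.340e-07 · 3862 · 1852 / 8.516e+09 = 5.325e-10 m³.

value=5.325e-10 m^3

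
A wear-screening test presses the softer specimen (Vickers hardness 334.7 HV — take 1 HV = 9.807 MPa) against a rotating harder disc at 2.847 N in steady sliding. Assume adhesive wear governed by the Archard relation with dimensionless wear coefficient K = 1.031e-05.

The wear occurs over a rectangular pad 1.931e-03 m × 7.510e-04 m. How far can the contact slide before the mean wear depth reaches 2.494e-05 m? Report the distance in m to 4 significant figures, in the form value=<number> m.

value=4044 m

The computation carries full float precision. Intermediate values are shown rounded, and rounded just once, at 4 significant figures.
Hardness H = 334.7 HV × 9.807 MPa/HV = 3282 MPa = 3.282e+09 Pa.
Contact area A = 1.931e-03 m × 7.510e-04 m = 1.450e-06 m².
Expressed in SI base units: W = 2.847 N, H = 3.282e+09 Pa, K = 1.031e-05.
Permissible volume V_lim = h_lim·A = 2.494e-05 · 1.450e-06 = 3.617e-11 m³.
Inverting, life L = V_lim·H/(K·W) = 3.617e-11 · 3.282e+09 / (1.031e-05 · 2.847) = 4044 m.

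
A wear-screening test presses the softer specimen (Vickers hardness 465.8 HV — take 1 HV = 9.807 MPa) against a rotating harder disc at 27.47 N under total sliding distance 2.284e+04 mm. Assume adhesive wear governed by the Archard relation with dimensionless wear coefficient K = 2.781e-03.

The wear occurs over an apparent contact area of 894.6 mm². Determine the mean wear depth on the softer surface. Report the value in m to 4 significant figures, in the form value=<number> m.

The intermediates are shown rounded. All working math holds exact precision; a lone final rounding: four significant figures.
Convert: Path length L = 2.284e+04 mm = 22.84 m.
Convert: Hardness H = 465.8 HV × 9.807 MPa/HV = 4568 MPa = 4.568e+09 Pa.
Convert: Contact area A = 894.6 mm² = 8.946e-04 m².
In SI base units, W = 27.47 N, H = 4.568e+09 Pa, K = 2.781e-03.
Worn volume V = K·W·L/H = 2.781e-03 · 27.47 · 22.84 / 4.568e+09 = 3.820e-10 m³.
Average depth h = V/A = 3.820e-10 / 8.946e-04 = 4.270e-07 m.

value=4.270e-07 m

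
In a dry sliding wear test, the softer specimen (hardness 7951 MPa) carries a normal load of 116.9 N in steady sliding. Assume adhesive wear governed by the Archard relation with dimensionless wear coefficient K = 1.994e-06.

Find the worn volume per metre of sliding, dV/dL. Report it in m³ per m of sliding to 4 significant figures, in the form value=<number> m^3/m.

value=2.932e-14 m^3/m

All working math keeps full float precision, and the intermediates are printed rounded — rounded just once, at four significant figures.
Hardness H = 7951 MPa = 7.951e+09 Pa.
In SI base units, W = 116.9 N, H = 7.951e+09 Pa, K = 1.994e-06.
Volumetric rate dV/dL = K·W/H: 1.994e-06 · 116.9 / 7.951e+09 = 2.932e-14 m³/m.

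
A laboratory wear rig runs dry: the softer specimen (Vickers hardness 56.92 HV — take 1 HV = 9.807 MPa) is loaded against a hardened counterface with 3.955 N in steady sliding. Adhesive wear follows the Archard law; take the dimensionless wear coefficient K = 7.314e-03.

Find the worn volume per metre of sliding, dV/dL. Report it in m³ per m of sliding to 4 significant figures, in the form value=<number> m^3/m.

Printed values are rounded. Each operation runs at exact precision, and rounded just once, at 4 significant digits.
Convert: Hardness H = 56.92 HV × 9.807 MPa/HV = 558.2 MPa = 5.582e+08 Pa.
Collected in SI base units: W = 3.955 N, H = 5.582e+08 Pa, K = 7.314e-03.
Volumetric rate dV/dL = K·W/H: 7.314e-03 · 3.955 / 5.582e+08 = 5.182e-11 m³/m.

value=5.182e-11 m^3/m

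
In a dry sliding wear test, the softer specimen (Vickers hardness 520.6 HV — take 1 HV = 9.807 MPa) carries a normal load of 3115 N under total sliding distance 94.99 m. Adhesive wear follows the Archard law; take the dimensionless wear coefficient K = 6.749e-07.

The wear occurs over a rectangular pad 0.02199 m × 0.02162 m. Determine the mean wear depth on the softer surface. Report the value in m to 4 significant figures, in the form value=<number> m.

Each operation maintains full precision; intermediates are printed rounded. Rounded once at the end: four significant figures.
Hardness H = 520.6 HV × 9.807 MPa/HV = 5106 MPa = 5.106e+09 Pa.
Contact area A = 0.02199 m × 0.02162 m = 4.754e-04 m².
Working in SI base units: W = 3115 N, H = 5.106e+09 Pa, K = 6.749e-07.
Archard volume V = K·W·L/H = 6.749e-07 · 3115 · 94.99 / 5.106e+09 = 3.911e-11 m³.
Mean depth h = V/A = 3.911e-11 / 4.754e-04 = 8.227e-08 m.

value=8.227e-08 m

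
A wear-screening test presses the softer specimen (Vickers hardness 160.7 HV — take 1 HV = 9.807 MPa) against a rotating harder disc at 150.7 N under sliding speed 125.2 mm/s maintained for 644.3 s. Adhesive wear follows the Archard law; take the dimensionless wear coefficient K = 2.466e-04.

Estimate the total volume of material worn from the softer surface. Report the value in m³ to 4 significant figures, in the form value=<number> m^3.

value=1.902e-09 m^3

The computation carries exact precision, and the intermediates are displayed rounded, and rounded just once: 4 significant digits.
Sliding speed v = 125.2 mm/s = 0.1252 m/s. Sliding distance L = v·t = 0.1252 m/s × 644.3 s = 80.67 m.
Hardness H = 160.7 HV × 9.807 MPa/HV = 1576 MPa = 1.576e+09 Pa.
SI base units throughout: W = 150.7 N, H = 1.576e+09 Pa, K = 2.466e-04.
The Archard volume V = K·W·L/H = 2.466e-04 · 150.7 · 80.67 / 1.576e+09 = 1.902e-09 m³.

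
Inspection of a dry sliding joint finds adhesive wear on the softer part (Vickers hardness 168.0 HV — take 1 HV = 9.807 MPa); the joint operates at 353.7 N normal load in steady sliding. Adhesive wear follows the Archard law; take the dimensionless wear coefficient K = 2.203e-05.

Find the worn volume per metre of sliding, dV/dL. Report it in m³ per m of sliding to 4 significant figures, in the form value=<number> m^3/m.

value=4.729e-12 m^3/m

Printed values are rounded. Each operation carries full precision — rounded just once: 4 significant digits.
Hardness H = 168.0 HV × 9.807 MPa/HV = 1648 MPa = 1.648e+09 Pa.
Working in SI base units: W = 353.7 N, H = 1.648e+09 Pa, K = 2.203e-05.
Wear rate dV/dL = K·W/H: 2.203e-05 · 353.7 / 1.648e+09 = 4.729e-12 m³/m.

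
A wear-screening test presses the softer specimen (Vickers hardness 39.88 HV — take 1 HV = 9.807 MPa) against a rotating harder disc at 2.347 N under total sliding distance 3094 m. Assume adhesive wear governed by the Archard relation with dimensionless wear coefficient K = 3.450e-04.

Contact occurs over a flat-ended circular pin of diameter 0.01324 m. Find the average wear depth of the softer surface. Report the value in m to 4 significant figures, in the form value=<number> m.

Intermediates are printed rounded, and each operation maintains full precision. Rounded just once: four significant figures.
Hardness H = 39.88 HV × 9.807 MPa/HV = 391.1 MPa = 3.911e+08 Pa.
Contact area A = π·d²/4 = π·(0.01324 m)²/4 = 1.377e-04 m².
Working in SI base units: W = 2.347 N, H = 3.911e+08 Pa, K = 3.450e-04.
Wear volume V = K·W·L/H = 3.450e-04 · 2.347 · 3094 / 3.911e+08 = 6.406e-09 m³.
Wear depth h = V/A = 6.406e-09 / 1.377e-04 = 4.653e-05 m.

value=4.653e-05 m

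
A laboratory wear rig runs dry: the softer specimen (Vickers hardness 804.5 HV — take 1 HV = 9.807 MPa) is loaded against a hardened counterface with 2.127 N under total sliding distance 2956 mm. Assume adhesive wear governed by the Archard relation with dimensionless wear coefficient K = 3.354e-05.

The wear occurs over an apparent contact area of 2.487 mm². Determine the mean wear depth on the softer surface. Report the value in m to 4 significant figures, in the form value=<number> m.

value=1.075e-08 m

The intermediates are printed rounded, and all arithmetic maintains exact precision, and a lone final rounding to four significant digits.
Convert: Distance L = 2956 mm = 2.956 m.
Convert: Hardness H = 804.5 HV × 9.807 MPa/HV = 7890 MPa = 7.890e+09 Pa.
Convert: Contact area A = 2.487 mm² = 2.487e-06 m².
Working in SI base units: W = 2.127 N, H = 7.890e+09 Pa, K = 3.354e-05.
Archard relation: V = K·W·L/H = 3.354e-05 · 2.127 · 2.956 / 7.890e+09 = 2.673e-14 m³.
Depth of wear h = V/A = 2.673e-14 / 2.487e-06 = 1.075e-08 m.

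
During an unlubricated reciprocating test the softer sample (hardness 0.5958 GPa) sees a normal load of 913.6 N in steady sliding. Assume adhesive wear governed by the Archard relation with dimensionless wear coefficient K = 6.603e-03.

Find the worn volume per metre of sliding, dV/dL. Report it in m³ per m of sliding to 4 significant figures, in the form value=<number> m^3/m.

value=1.013e-08 m^3/m

Intermediates appear rounded. All working math maintains full precision, and one final rounding: 4 significant figures.
Convert: Hardness H = 0.5958 GPa = 5.958e+08 Pa.
In SI base units: W = 913.6 N, H = 5.958e+08 Pa, K = 6.603e-03.
Rate of wear dV/dL = K·W/H — distance-free: 6.603e-03 · 913.6 / 5.958e+08 = 1.013e-08 m³/m.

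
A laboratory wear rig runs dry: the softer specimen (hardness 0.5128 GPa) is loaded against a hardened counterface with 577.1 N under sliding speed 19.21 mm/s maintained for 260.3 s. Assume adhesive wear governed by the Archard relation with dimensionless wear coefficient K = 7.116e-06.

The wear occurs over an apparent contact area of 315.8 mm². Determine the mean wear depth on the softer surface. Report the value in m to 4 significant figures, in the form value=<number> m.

value=1.268e-07 m

Intermediate values are printed rounded; all arithmetic keeps full precision. Rounded once at the end to 4 significant figures.
Sliding speed v = 19.21 mm/s = 0.01921 m/s. Distance covered L = v·t = 0.01921 m/s × 260.3 s = 5.000 m.
Hardness H = 0.5128 GPa = 5.128e+08 Pa.
Contact area A = 315.8 mm² = 3.158e-04 m².
Restated in SI base units: W = 577.1 N, H = 5.128e+08 Pa, K = 7.116e-06.
Archard volume V = K·W·L/H = 7.116e-06 · 577.1 · 5.000 / 5.128e+08 = 4.004e-11 m³.
Mean depth h = V/A = 4.004e-11 / 3.158e-04 = 1.268e-07 m.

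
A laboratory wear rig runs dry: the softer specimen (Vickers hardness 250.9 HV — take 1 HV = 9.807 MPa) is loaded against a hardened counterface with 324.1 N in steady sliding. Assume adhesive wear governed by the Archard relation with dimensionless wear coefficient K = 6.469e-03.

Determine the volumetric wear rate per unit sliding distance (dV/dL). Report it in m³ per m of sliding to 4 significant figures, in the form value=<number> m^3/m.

value=8.521e-10 m^3/m

Shown intermediates are rounded — all working math holds exact precision; a lone final rounding to 4 significant figures.
Hardness H = 250.9 HV × 9.807 MPa/HV = 2461 MPa = 2.461e+09 Pa.
As SI base values: W = 324.1 N, H = 2.461e+09 Pa, K = 6.469e-03.
Volumetric rate dV/dL = K·W/H — distance-free: 6.469e-03 · 324.1 / 2.461e+09 = 8.521e-10 m³/m.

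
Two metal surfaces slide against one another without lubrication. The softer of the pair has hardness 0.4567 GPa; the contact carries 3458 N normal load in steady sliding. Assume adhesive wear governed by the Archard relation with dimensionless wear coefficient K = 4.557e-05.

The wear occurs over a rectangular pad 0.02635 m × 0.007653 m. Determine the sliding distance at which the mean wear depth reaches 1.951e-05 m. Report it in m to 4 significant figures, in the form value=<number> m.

value=11.40 m

Intermediate values appear rounded, and all arithmetic keeps full precision; rounded once at the end: four significant digits.
Hardness H = 0.4567 GPa = 4.567e+08 Pa.
Contact area A = 0.02635 m × 0.007653 m = 2.017e-04 m².
Collected in SI base units: W = 3458 N, H = 4.567e+08 Pa, K = 4.557e-05.
At the depth limit, V_lim = h_lim·A = 1.951e-05 · 2.017e-04 = 3.934e-09 m³.
Thus life L = V_lim·H/(K·W) = 3.934e-09 · 4.567e+08 / (4.557e-05 · 3458) = 11.40 m.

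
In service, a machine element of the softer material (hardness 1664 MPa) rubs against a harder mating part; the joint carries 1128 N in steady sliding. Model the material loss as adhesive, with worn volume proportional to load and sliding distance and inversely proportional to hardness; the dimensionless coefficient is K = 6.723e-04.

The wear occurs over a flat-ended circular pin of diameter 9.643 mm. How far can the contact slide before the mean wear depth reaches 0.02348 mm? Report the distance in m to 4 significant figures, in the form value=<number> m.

value=3.763 m

Intermediates appear rounded, and the computation maintains full precision — one final rounding to four significant digits.
Convert: Hardness H = 1664 MPa = 1.664e+09 Pa.
Convert: Pin diameter d = 9.643 mm = 0.009643 m. Contact area A = π·d²/4 = π·(0.009643 m)²/4 = 7.303e-05 m².
Convert: Depth limit h_lim = 0.02348 mm = 2.348e-05 m.
Working in SI base units: W = 1128 N, H = 1.664e+09 Pa, K = 6.723e-04.
Allowed volume V_lim = h_lim·A = 2.348e-05 · 7.303e-05 = 1.715e-09 m³.
Inverting, life L = V_lim·H/(K·W) = 1.715e-09 · 1.664e+09 / (6.723e-04 · 1128) = 3.763 m.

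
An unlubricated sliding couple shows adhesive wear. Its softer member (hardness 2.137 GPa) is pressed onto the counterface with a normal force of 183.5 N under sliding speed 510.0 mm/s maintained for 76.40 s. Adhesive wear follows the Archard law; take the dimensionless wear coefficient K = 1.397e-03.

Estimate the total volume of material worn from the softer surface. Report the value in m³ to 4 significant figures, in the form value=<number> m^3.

value=4.674e-09 m^3

Displayed values are rounded. Every step holds full precision, and a lone final rounding, at 4 significant figures.
Convert: Sliding speed v = 510.0 mm/s = 0.5100 m/s. Sliding distance L = v·t = 0.5100 m/s × 76.40 s = 38.96 m.
Convert: Hardness H = 2.137 GPa = 2.137e+09 Pa.
SI base units throughout: W = 183.5 N, H = 2.137e+09 Pa, K = 1.397e-03.
Wear volume V = K·W·L/H = 1.397e-03 · 183.5 · 38.96 / 2.137e+09 = 4.674e-09 m³.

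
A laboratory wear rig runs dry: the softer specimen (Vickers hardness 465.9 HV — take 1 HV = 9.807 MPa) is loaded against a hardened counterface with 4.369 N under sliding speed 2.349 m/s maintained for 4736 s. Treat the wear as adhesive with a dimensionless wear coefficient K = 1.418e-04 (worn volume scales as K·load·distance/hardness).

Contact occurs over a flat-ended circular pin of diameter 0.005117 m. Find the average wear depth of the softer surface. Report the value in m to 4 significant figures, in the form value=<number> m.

value=7.335e-05 m

All arithmetic maintains full precision; intermediates are shown rounded; one final rounding: 4 significant digits.
Total distance L = v·t = 2.349 m/s × 4736 s = 1.112e+04 m.
Hardness H = 465.9 HV × 9.807 MPa/HV = 4569 MPa = 4.569e+09 Pa.
Contact area A = π·d²/4 = π·(0.005117 m)²/4 = 2.056e-05 m².
As SI base values: W = 4.369 N, H = 4.569e+09 Pa, K = 1.418e-04.
By Archard's law, V = K·W·L/H = 1.418e-04 · 4.369 · 1.112e+04 / 4.569e+09 = 1.508e-09 m³.
Mean depth h = V/A = 1.508e-09 / 2.056e-05 = 7.335e-05 m.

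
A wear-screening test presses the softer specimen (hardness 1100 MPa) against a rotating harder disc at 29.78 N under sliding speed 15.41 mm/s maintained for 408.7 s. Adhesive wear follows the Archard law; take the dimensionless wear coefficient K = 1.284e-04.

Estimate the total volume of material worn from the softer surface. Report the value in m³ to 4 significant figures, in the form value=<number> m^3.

Intermediates are displayed rounded, and every step keeps full precision, and rounded just once to four significant figures.
Sliding speed v = 15.41 mm/s = 0.01541 m/s. The distance L = v·t = 0.01541 m/s × 408.7 s = 6.298 m.
Hardness H = 1100 MPa = 1.100e+09 Pa.
In SI base units: W = 29.78 N, H = 1.100e+09 Pa, K = 1.284e-04.
Volume removed: V = K·W·L/H = 1.284e-04 · 29.78 · 6.298 / 1.100e+09 = 2.189e-11 m³.

value=2.189e-11 m^3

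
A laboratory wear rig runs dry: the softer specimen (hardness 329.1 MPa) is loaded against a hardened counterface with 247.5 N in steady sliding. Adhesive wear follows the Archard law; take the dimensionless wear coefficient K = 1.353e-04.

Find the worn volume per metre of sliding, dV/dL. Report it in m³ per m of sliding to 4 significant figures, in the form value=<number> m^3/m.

Quoted intermediates are rounded, and every step maintains full precision. Rounded once at the end to four significant figures.
Hardness H = 329.1 MPa = 3.291e+08 Pa.
In SI base units, W = 247.5 N, H = 3.291e+08 Pa, K = 1.353e-04.
Sliding wear rate dV/dL = K·W/H: 1.353e-04 · 247.5 / 3.291e+08 = 1.018e-10 m³/m.

value=1.018e-10 m^3/m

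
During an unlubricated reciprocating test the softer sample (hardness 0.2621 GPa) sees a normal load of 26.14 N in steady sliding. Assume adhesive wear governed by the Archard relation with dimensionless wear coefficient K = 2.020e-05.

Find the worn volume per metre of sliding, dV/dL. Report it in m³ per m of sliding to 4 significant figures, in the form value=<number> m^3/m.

value=2.015e-12 m^3/m

Intermediate values are shown rounded. All arithmetic maintains exact precision; a lone final rounding to four significant digits.
Convert: Hardness H = 0.2621 GPa = 2.621e+08 Pa.
In SI base units: W = 26.14 N, H = 2.621e+08 Pa, K = 2.020e-05.
Rate of wear dV/dL = K·W/H, so: 2.020e-05 · 26.14 / 2.621e+08 = 2.015e-12 m³/m.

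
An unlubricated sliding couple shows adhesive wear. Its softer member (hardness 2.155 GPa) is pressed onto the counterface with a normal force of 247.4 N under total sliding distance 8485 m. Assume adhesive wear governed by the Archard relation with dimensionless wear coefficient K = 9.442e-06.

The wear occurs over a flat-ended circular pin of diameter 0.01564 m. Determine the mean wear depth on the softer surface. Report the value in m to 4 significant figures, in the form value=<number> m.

value=4.787e-05 m

Shown intermediates are rounded; all working math runs at exact precision, and rounded once at the end to 4 significant digits.
Convert: Hardness H = 2.155 GPa = 2.155e+09 Pa.
Convert: Contact area A = π·d²/4 = π·(0.01564 m)²/4 = 1.921e-04 m².
As SI base values: W = 247.4 N, H = 2.155e+09 Pa, K = 9.442e-06.
Archard relation: V = K·W·L/H = 9.442e-06 · 247.4 · 8485 / 2.155e+09 = 9.197e-09 m³.
Mean wear depth h = V/A = 9.197e-09 / 1.921e-04 = 4.787e-05 m.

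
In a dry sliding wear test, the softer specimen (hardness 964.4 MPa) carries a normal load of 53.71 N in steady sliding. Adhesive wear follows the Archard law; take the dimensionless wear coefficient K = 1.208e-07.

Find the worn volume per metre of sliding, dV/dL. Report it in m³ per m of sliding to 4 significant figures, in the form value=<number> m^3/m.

All arithmetic holds full precision — printed values are rounded — rounded just once, at 4 significant figures.
Hardness H = 964.4 MPa = 9.644e+08 Pa.
Restated in SI base units: W = 53.71 N, H = 9.644e+08 Pa, K = 1.208e-07.
Volumetric rate dV/dL = K·W/H, per unit distance: 1.208e-07 · 53.71 / 9.644e+08 = 6.728e-15 m³/m.

value=6.728e-15 m^3/m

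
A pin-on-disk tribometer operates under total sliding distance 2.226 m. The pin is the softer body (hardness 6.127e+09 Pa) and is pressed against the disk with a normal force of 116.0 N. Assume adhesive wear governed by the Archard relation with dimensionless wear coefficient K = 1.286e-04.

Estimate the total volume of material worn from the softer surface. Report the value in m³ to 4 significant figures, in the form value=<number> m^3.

The intermediates are displayed rounded — every step holds full precision — one final rounding, at four significant digits.
Working in SI base units: W = 116.0 N, H = 6.127e+09 Pa, K = 1.286e-04.
Archard volume V = K·W·L/H = 1.286e-04 · 116.0 · 2.226 / 6.127e+09 = 5.420e-12 m³.

value=5.420e-12 m^3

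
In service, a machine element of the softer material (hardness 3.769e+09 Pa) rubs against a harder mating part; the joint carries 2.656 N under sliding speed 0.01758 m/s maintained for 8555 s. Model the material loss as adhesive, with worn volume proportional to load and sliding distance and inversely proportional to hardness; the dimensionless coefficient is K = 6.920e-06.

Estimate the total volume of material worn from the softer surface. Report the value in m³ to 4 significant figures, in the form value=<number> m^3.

value=7.334e-13 m^3

Intermediates are displayed rounded; each operation keeps full float precision, and a lone final rounding, at 4 significant digits.
Convert: Sliding distance L = v·t = 0.01758 m/s × 8555 s = 150.4 m.
Working in SI base units: W = 2.656 N, H = 3.769e+09 Pa, K = 6.920e-06.
Archard relation: V = K·W·L/H = 6.920e-06 · 2.656 · 150.4 / 3.769e+09 = 7.334e-13 m³.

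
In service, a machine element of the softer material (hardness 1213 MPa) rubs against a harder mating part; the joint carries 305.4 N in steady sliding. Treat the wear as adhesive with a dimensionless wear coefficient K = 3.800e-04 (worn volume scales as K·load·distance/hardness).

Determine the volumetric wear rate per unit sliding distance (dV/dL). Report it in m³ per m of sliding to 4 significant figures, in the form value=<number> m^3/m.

All working math runs at exact precision, and intermediate values appear rounded — a lone final rounding, at four significant digits.
Convert: Hardness H = 1213 MPa = 1.213e+09 Pa.
Expressed in SI base units: W = 305.4 N, H = 1.213e+09 Pa, K = 3.800e-04.
Rate of wear dV/dL = K·W/H, per unit distance: 3.800e-04 · 305.4 / 1.213e+09 = 9.567e-11 m³/m.

value=9.567e-11 m^3/m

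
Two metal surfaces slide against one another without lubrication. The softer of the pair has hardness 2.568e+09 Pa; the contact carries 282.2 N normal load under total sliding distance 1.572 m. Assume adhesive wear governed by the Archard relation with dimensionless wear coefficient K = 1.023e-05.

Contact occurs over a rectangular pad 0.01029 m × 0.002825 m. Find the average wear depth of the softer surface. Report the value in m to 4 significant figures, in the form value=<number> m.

value=6.079e-08 m

Each operation carries exact precision, and the intermediates are displayed rounded — one final rounding: 4 significant digits.
Contact area A = 0.01029 m × 0.002825 m = 2.907e-05 m².
Working in SI base units: W = 282.2 N, H = 2.568e+09 Pa, K = 1.023e-05.
Worn volume V = K·W·L/H = 1.023e-05 · 282.2 · 1.572 / 2.568e+09 = 1.767e-12 m³.
Mean wear depth h = V/A = 1.767e-12 / 2.907e-05 = 6.079e-08 m.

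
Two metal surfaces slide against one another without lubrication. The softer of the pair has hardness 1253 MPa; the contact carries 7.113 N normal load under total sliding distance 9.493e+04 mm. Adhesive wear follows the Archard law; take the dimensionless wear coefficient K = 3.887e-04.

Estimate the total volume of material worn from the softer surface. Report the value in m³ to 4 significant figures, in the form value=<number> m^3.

Intermediates are shown rounded — each operation maintains exact precision, and one last rounding to 4 significant digits.
Convert: The distance L = 9.493e+04 mm = 94.93 m.
Convert: Hardness H = 1253 MPa = 1.253e+09 Pa.
Working in SI base units: W = 7.113 N, H = 1.253e+09 Pa, K = 3.887e-04.
Worn volume V = K·W·L/H = 3.887e-04 · 7.113 · 94.93 / 1.253e+09 = 2.095e-10 m³.

value=2.095e-10 m^3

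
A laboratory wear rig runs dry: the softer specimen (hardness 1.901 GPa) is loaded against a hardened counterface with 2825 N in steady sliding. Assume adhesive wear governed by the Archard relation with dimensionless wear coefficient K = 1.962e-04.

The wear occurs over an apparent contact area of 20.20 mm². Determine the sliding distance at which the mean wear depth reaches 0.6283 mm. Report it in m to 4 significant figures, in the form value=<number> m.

Intermediates appear rounded; the computation carries full precision, and a lone final rounding to 4 significant figures.
Hardness H = 1.901 GPa = 1.901e+09 Pa.
Contact area A = 20.20 mm² = 2.020e-05 m².
Depth limit h_lim = 0.6283 mm = 6.283e-04 m.
As SI base values: W = 2825 N, H = 1.901e+09 Pa, K = 1.962e-04.
Wearable volume V_lim = h_lim·A = 6.283e-04 · 2.020e-05 = 1.269e-08 m³.
Thus life L = V_lim·H/(K·W) = 1.269e-08 · 1.901e+09 / (1.962e-04 · 2825) = 43.53 m.

value=43.53 m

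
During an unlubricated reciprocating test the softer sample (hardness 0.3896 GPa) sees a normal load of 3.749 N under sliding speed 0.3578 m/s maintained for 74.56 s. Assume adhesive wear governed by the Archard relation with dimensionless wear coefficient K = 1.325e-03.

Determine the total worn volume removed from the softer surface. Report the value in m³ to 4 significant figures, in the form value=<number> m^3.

The intermediates are displayed rounded — the algebra keeps full float precision. Rounded just once to 4 significant figures.
Convert: Sliding distance L = v·t = 0.3578 m/s × 74.56 s = 26.68 m.
Convert: Hardness H = 0.3896 GPa = 3.896e+08 Pa.
Collected in SI base units: W = 3.749 N, H = 3.896e+08 Pa, K = 1.325e-03.
Archard relation: V = K·W·L/H = 1.325e-03 · 3.749 · 26.68 / 3.896e+08 = 3.401e-10 m³.

value=3.401e-10 m^3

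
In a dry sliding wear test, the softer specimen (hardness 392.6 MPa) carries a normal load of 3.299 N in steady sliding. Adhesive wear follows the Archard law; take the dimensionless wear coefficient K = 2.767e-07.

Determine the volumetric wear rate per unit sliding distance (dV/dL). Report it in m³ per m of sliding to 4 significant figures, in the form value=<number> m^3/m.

Every step carries exact precision; printed values are rounded. Rounded just once to four significant digits.
Convert: Hardness H = 392.6 MPa = 3.926e+08 Pa.
As SI base values: W = 3.299 N, H = 3.926e+08 Pa, K = 2.767e-07.
The wear rate dV/dL = K·W/H, per unit distance: 2.767e-07 · 3.299 / 3.926e+08 = 2.325e-15 m³/m.

value=2.325e-15 m^3/m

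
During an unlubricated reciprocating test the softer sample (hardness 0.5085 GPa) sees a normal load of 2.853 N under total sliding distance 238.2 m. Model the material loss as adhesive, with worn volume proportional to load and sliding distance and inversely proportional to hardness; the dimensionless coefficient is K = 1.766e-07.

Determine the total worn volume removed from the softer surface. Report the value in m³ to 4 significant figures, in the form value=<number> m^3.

All working math carries full float precision — intermediate values are shown rounded; a lone final rounding, at four significant figures.
Hardness H = 0.5085 GPa = 5.085e+08 Pa.
In SI base units: W = 2.853 N, H = 5.085e+08 Pa, K = 1.766e-07.
Worn volume V = K·W·L/H = 1.766e-07 · 2.853 · 238.2 / 5.085e+08 = 2.360e-13 m³.

value=2.360e-13 m^3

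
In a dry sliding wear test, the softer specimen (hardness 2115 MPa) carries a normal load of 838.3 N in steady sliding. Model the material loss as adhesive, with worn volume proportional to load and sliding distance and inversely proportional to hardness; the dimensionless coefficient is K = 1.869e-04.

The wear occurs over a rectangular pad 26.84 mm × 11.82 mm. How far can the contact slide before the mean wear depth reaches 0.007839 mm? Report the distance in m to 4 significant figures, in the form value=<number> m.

value=33.57 m

Displayed values are rounded; all working math keeps exact precision. Rounded once at the end, at four significant figures.
Convert: Hardness H = 2115 MPa = 2.115e+09 Pa.
Convert: Pad sides 26.84 mm × 11.82 mm = 0.02684 m × 0.01182 m. Contact area A = 0.02684 m × 0.01182 m = 3.172e-04 m².
Convert: Depth limit h_lim = 0.007839 mm = 7.839e-06 m.
As SI base values: W = 838.3 N, H = 2.115e+09 Pa, K = 1.869e-04.
Wearable volume V_lim = h_lim·A = 7.839e-06 · 3.172e-04 = 2.487e-09 m³.
So the life L = V_lim·H/(K·W) = 2.487e-09 · 2.115e+09 / (1.869e-04 · 838.3) = 33.57 m.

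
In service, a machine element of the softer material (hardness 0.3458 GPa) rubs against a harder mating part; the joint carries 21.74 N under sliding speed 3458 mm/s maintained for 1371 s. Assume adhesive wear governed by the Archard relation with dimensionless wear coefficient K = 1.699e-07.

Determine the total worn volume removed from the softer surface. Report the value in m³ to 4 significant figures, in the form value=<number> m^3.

Intermediates are shown rounded — the algebra keeps full float precision, and rounded once at the end, at 4 significant digits.
Convert: Sliding speed v = 3458 mm/s = 3.458 m/s. Total distance L = v·t = 3.458 m/s × 1371 s = 4741 m.
Convert: Hardness H = 0.3458 GPa = 3.458e+08 Pa.
As SI base values: W = 21.74 N, H = 3.458e+08 Pa, K = 1.699e-07.
Archard volume V = K·W·L/H = 1.699e-07 · 21.74 · 4741 / 3.458e+08 = 5.064e-11 m³.

value=5.064e-11 m^3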